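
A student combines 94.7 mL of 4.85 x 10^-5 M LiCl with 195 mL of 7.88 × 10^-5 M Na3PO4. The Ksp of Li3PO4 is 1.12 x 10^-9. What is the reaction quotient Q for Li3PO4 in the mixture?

Q = 2.11 x 10^-19

Total volume = 94.7 + 195 = 289.7 mL.
[Li^+] = 4.85 x 10^-5 × (94.7/289.7) = 1.585 × 10^-5 M
[PO4^3-] = 7.88 × 10^-5 × (195/289.7) = 5.304 x 10^-5 M
Li3PO4(s) <=> 3 Li^+(aq) + PO4^3-(aq), so Q = [Li^+]^3[PO4^3-]
Q = (1.585 × 10^-5)^3(5.304 x 10^-5) = 2.11 x 10^-19
Q < Ksp, so no precipitate of Li3PO4 forms.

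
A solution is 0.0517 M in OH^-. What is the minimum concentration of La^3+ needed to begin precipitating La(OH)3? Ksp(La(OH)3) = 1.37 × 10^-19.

[La^3+] ≈ 9.91 × 10^-16 M

La(OH)3(s) <=> La^3+ + 3 OH^-
Ksp = [La^3+][OH^-]^3
Precipitation begins when Q = Ksp. With [OH^-] = 0.0517 M:
1.37 × 10^-19 = (0.0517)^3 × [La^3+]
[La^3+] = (1.37 × 10^-19 / 1.382 × 10^-4) = 9.91 × 10^-16 M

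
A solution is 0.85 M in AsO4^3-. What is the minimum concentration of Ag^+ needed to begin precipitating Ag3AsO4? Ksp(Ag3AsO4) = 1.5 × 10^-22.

[Ag^+] = 5.6 × 10^-8 M

Ag3AsO4(s) <=> 3 Ag^+ + AsO4^3-
Ksp = [Ag^+]^3[AsO4^3-]
Precipitation begins when Q = Ksp. With [AsO4^3-] = 0.85 M:
1.5 × 10^-22 = (0.85) × [Ag^+]^3
[Ag^+] = (1.5 × 10^-22 / 8.5 x 10^-1)^(1/3) = 5.6 x 10^-8 M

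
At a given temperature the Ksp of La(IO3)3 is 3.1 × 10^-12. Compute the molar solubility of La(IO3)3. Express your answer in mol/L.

5.8 × 10^-4 M

La(IO3)3(s) ⇌ La^3+ + 3 IO3^-
Ksp = [La^3+][IO3^-]^3
With molar solubility s: [La^3+] = s, [IO3^-] = 3s.
Substituting: Ksp = s(3s)^3 = 27s^4
Solving, s = (3.1 × 10^-12/27)^(1/4) = 5.8 × 10^-4 M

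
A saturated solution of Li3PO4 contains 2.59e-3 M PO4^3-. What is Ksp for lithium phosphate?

Ksp = 1.21e-9

Li3PO4(s) ⇌ 3 Li^+ + PO4^3-
Stoichiometry gives [Li^+] = (3/1)[PO4^3-] = 7.770 × 10^-3 M.
Ksp = [Li^+]^3[PO4^3-]
Ksp = (7.770 × 10^-3)^3 × 2.59 × 10^-3 = 1.21 × 10^-9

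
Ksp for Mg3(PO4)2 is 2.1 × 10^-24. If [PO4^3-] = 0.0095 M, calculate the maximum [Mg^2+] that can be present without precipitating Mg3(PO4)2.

Mg3(PO4)2(s) <=> 3 Mg^2+(aq) + 2 PO4^3-(aq)
Ksp = [Mg^2+]^3[PO4^3-]^2
Precipitation begins when Q = Ksp. With [PO4^3-] = 0.0095 M:
2.1 × 10^-24 = (0.0095)^2 × [Mg^2+]^3
[Mg^2+] = (2.1 × 10^-24 / 9.03 × 10^-5)^(1/3) = 2.9 x 10^-7 M

[Mg^2+] = 2.9 x 10^-7 M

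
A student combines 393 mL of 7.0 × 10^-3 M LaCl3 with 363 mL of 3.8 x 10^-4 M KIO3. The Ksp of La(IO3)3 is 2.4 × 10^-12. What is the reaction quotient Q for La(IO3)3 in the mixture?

Q = 2.2 × 10^-14

Total volume = 393 + 363 = 756 mL.
[La^3+] = 7.0 x 10^-3 × (393/756) = 3.64 × 10^-3 M
[IO3^-] = 3.8 x 10^-4 × (363/756) = 1.82 × 10^-4 M
La(IO3)3(s) ⇌ La^3+ + 3 IO3^-, so Q = [La^3+][IO3^-]^3
Q = (3.64 × 10^-3)(1.82 x 10^-4)^3 = 2.2 x 10^-14
Q < Ksp, so no precipitate of La(IO3)3 forms.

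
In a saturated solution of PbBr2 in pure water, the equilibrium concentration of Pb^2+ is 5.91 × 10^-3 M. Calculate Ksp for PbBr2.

PbBr2(s) <=> Pb^2+(aq) + 2 Br^-(aq)
Stoichiometry gives [Br^-] = (2/1)[Pb^2+] = 1.182 × 10^-2 M.
Ksp = [Pb^2+][Br^-]^2
Ksp = 5.91 × 10^-3 × (1.182 x 10^-2)^2 = 8.26 × 10^-7

Ksp = 8.26e-7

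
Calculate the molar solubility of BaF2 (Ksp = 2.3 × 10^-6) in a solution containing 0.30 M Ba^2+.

s = 1.4 × 10^-3 M

BaF2(s) <=> Ba^2+ + 2 F^-
Ksp = [Ba^2+][F^-]^2
Let s be the molar solubility in this solution. [Ba^2+] = 0.30 + s ≈ 0.30, [F^-] = 2s (common-ion effect: Ba^2+ is already 0.30 M).
Ksp ≈ 0.30 × (2s)^2
s = 1.4 × 10^-3 M
Check: s = 1.4 × 10^-3 ≪ 0.30, so the approximation is valid.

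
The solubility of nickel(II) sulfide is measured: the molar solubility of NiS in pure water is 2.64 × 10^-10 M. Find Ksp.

Ksp = 6.97e-20

NiS(s) ⇌ Ni^2+(aq) + S^2-(aq)
For each mole of NiS that dissolves: [Ni^2+] = s, [S^2-] = s.
Ksp = [Ni^2+][S^2-]
Ksp = s^2
With s = 2.64 × 10^-10: Ksp = 6.97 × 10^-20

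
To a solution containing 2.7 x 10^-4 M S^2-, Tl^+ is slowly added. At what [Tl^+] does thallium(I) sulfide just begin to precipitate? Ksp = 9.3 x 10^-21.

Tl2S(s) <=> 2 Tl^+(aq) + S^2-(aq)
Ksp = [Tl^+]^2[S^2-]
Precipitation begins when Q = Ksp. With [S^2-] = 2.7 x 10^-4 M:
9.3 x 10^-21 = (2.7 x 10^-4) × [Tl^+]^2
[Tl^+] = (9.3 x 10^-21 / 2.7 × 10^-4)^(1/2) = 5.9 x 10^-9 M

5.9 x 10^-9 M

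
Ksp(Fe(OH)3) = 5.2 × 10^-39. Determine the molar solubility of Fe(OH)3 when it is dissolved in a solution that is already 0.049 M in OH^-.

Fe(OH)3(s) <=> Fe^3+(aq) + 3 OH^-(aq)
Ksp = [Fe^3+][OH^-]^3
Let s be the molar solubility in this solution. [Fe^3+] = s, [OH^-] = 0.049 + 3s ≈ 0.049 (Ksp is small, so little additional dissolves).
Ksp ≈ s × (0.049)^3
s = 4.4 × 10^-35 M
Check: 3s = 1.3 × 10^-34 ≪ 0.049, so the approximation is valid.

s = 4.4 x 10^-35 M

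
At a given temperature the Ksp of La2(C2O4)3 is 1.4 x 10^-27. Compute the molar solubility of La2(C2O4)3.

s = 1.7 x 10^-6 M

La2(C2O4)3(s) ⇌ 2 La^3+(aq) + 3 C2O4^2-(aq)
Ksp = [La^3+]^2[C2O4^2-]^3
Let s = molar solubility. Then [La^3+] = 2s and [C2O4^2-] = 3s.
Ksp = (2s)^2(3s)^3 = 108s^5
s^5 = 1.4 x 10^-27 / 108, so s = 1.7 × 10^-6 M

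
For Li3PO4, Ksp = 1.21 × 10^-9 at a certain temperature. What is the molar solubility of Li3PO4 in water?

Li3PO4(s) ⇌ 3 Li^+(aq) + PO4^3-(aq)
Ksp = [Li^+]^3[PO4^3-]
If s mol/L of Li3PO4 dissolves, [Li^+] = 3s and [PO4^3-] = s.
Substituting: Ksp = (3s)^3s = 27s^4
Solving, s = (1.21 × 10^-9/27)^(1/4) = 2.59 × 10^-3 M

s ≈ 2.59 x 10^-3 M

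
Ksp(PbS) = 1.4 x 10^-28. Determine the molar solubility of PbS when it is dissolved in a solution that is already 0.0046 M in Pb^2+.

PbS(s) ⇌ Pb^2+ + S^2-
Ksp = [Pb^2+][S^2-]
If s mol/L dissolves here, [Pb^2+] = 0.0046 + s ≈ 0.0046, [S^2-] = s (since the Pb^2+ already present dominates).
Ksp ≈ 0.0046 × s
s = 3.0 x 10^-26 M
Check: s = 3.0 × 10^-26 ≪ 0.0046, so the approximation is valid.

s = 3.0e-26 M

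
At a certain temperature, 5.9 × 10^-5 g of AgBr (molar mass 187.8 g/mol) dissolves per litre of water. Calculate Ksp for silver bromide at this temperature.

Molar solubility s = (5.9 × 10^-5 g/L) / (187.8 g/mol) = 3.14 x 10^-7 M.
AgBr(s) <=> Ag^+ + Br^-
Let s = molar solubility. Then [Ag^+] = s and [Br^-] = s.
Ksp = [Ag^+][Br^-]
Ksp = s^2
With s = 3.14 x 10^-7: Ksp = 9.9 × 10^-14

9.9e-14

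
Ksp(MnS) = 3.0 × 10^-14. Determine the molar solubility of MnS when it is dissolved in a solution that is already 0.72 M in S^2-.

MnS(s) ⇌ Mn^2+(aq) + S^2-(aq)
Ksp = [Mn^2+][S^2-]
If s mol/L dissolves here, [Mn^2+] = s, [S^2-] = 0.72 + s ≈ 0.72 (common-ion effect: S^2- is already 0.72 M).
Ksp ≈ s × 0.72
s = 4.2 × 10^-14 M
Check: s = 4.2 × 10^-14 ≪ 0.72, so the approximation is valid.

s ≈ 4.2 x 10^-14 M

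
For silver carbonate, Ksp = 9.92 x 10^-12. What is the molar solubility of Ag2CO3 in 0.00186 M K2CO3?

Ag2CO3(s) ⇌ 2 Ag^+(aq) + CO3^2-(aq)
Ksp = [Ag^+]^2[CO3^2-]
Let s be the molar solubility in this solution. [Ag^+] = 2s, [CO3^2-] = 0.00186 + s ≈ 0.00186 (common-ion effect: CO3^2- is already 0.00186 M).
Ksp ≈ (2s)^2 × 0.00186
s = 3.65 x 10^-5 M
Check: s = 3.7 × 10^-5 ≪ 0.00186, so the approximation is valid.

s = 3.65 x 10^-5 M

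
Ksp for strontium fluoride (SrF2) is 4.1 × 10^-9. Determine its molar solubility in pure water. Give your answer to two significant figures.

1.0 × 10^-3 M

SrF2(s) ⇌ Sr^2+ + 2 F^-
Ksp = [Sr^2+][F^-]^2
Let s = molar solubility. Then [Sr^2+] = s and [F^-] = 2s.
So Ksp = s × (2s)^2 = 4s^3
s^3 = 4.1 × 10^-9 / 4, so s = 1.0 × 10^-3 M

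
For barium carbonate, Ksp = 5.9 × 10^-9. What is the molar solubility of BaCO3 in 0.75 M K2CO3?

s ≈ 7.9 × 10^-9 M

BaCO3(s) ⇌ Ba^2+ + CO3^2-
Ksp = [Ba^2+][CO3^2-]
Let s = moles of BaCO3 that dissolve per litre. [Ba^2+] = s, [CO3^2-] = 0.75 + s ≈ 0.75 (Ksp is small, so little additional dissolves).
Ksp ≈ s × 0.75
s = 7.9 × 10^-9 M
Check: s = 7.9 × 10^-9 ≪ 0.75, so the approximation is valid.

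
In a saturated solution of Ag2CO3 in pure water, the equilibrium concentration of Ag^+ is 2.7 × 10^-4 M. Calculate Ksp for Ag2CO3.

9.8 × 10^-12

Ag2CO3(s) <=> 2 Ag^+ + CO3^2-
Stoichiometry gives [CO3^2-] = (1/2)[Ag^+] = 1.35 x 10^-4 M.
Ksp = [Ag^+]^2[CO3^2-]
Ksp = (2.7 × 10^-4)^2 × 1.35 × 10^-4 = 9.8 × 10^-12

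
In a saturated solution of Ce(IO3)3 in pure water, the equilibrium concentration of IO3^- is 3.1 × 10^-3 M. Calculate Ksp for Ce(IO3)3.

Ce(IO3)3(s) ⇌ Ce^3+(aq) + 3 IO3^-(aq)
Stoichiometry gives [Ce^3+] = (1/3)[IO3^-] = 1.03 x 10^-3 M.
Ksp = [Ce^3+][IO3^-]^3
Ksp = 1.03 × 10^-3 × (3.1 × 10^-3)^3 = 3.1 × 10^-11

Ksp = 3.1e-11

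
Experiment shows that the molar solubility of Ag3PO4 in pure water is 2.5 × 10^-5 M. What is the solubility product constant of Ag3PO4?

Ag3PO4(s) ⇌ 3 Ag^+(aq) + PO4^3-(aq)
Let s = molar solubility. Then [Ag^+] = 3s and [PO4^3-] = s.
Ksp = [Ag^+]^3[PO4^3-]
Substituting: Ksp = (3s)^3s = 27s^4
Ksp = 27 × (2.5 × 10^-5)^4 = 1.1 × 10^-17

1.1e-17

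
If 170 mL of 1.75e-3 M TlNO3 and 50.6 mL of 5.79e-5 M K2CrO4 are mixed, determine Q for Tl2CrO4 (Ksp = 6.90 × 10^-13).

2.42 x 10^-11

Total volume = 170 + 50.6 = 220.6 mL.
[Tl^+] = 1.75 × 10^-3 × (170/220.6) = 1.349 x 10^-3 M
[CrO4^2-] = 5.79 x 10^-5 × (50.6/220.6) = 1.328 × 10^-5 M
Tl2CrO4(s) <=> 2 Tl^+(aq) + CrO4^2-(aq), so Q = [Tl^+]^2[CrO4^2-]
Q = (1.349 × 10^-3)^2(1.328 × 10^-5) = 2.42 × 10^-11
Q > Ksp, so Tl2CrO4 will precipitate.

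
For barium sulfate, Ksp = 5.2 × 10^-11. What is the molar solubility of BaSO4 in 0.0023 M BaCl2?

BaSO4(s) ⇌ Ba^2+ + SO4^2-
Ksp = [Ba^2+][SO4^2-]
Let s = moles of BaSO4 that dissolve per litre. [Ba^2+] = 0.0023 + s ≈ 0.0023, [SO4^2-] = s (since Ba^2+ from BaCl2 dominates).
Ksp ≈ 0.0023 × s
s = 2.3 × 10^-8 M
Check: s = 2.3 × 10^-8 ≪ 0.0023, so the approximation is valid.

s ≈ 2.3e-8 M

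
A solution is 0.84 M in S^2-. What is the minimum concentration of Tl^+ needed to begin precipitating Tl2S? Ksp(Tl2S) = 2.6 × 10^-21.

[Tl^+] = 5.6e-11 M

Tl2S(s) ⇌ 2 Tl^+(aq) + S^2-(aq)
Ksp = [Tl^+]^2[S^2-]
Precipitation begins when Q = Ksp. With [S^2-] = 0.84 M:
2.6 × 10^-21 = (0.84) × [Tl^+]^2
[Tl^+] = (2.6 × 10^-21 / 8.4 x 10^-1)^(1/2) = 5.6 x 10^-11 M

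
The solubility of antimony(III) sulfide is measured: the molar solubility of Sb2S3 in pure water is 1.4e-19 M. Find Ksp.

Ksp ≈ 5.8 × 10^-93

Sb2S3(s) ⇌ 2 Sb^3+(aq) + 3 S^2-(aq)
If s mol/L of Sb2S3 dissolves, [Sb^3+] = 2s and [S^2-] = 3s.
Ksp = [Sb^3+]^2[S^2-]^3
So Ksp = (2s)^2 × (3s)^3 = 108s^5
With s = 1.4 × 10^-19: Ksp = 5.8 × 10^-93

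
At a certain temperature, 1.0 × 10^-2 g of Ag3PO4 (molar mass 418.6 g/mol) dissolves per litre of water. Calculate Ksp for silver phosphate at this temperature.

8.8e-18

Molar solubility s = (1.0 × 10^-2 g/L) / (418.6 g/mol) = 2.39 x 10^-5 M.
Ag3PO4(s) ⇌ 3 Ag^+(aq) + PO4^3-(aq)
Let s = molar solubility. Then [Ag^+] = 3s and [PO4^3-] = s.
Ksp = [Ag^+]^3[PO4^3-]
Substituting: Ksp = (3s)^3s = 27s^4
With s = 2.39 x 10^-5: Ksp = 8.8 × 10^-18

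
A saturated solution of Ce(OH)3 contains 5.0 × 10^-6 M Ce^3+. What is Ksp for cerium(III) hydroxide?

Ce(OH)3(s) ⇌ Ce^3+ + 3 OH^-
Stoichiometry gives [OH^-] = (3/1)[Ce^3+] = 1.50 × 10^-5 M.
Ksp = [Ce^3+][OH^-]^3
Ksp = 5.0 × 10^-6 × (1.50 × 10^-5)^3 = 1.7 x 10^-20

Ksp = 1.7 × 10^-20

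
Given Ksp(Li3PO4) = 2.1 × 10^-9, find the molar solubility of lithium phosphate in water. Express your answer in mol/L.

Li3PO4(s) <=> 3 Li^+ + PO4^3-
Ksp = [Li^+]^3[PO4^3-]
Let s = molar solubility. Then [Li^+] = 3s and [PO4^3-] = s.
Substituting: Ksp = (3s)^3s = 27s^4
s^4 = 2.1 × 10^-9 / 27, so s = 3.0 × 10^-3 M

s ≈ 3.0 × 10^-3 M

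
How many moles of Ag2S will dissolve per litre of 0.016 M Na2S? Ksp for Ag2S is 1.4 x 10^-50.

Ag2S(s) <=> 2 Ag^+ + S^2-
Ksp = [Ag^+]^2[S^2-]
Let s = moles of Ag2S that dissolve per litre. [Ag^+] = 2s, [S^2-] = 0.016 + s ≈ 0.016 (Ksp is small, so little additional dissolves).
Ksp ≈ (2s)^2 × 0.016
s = 4.7 × 10^-25 M
Check: s = 4.7 x 10^-25 ≪ 0.016, so the approximation is valid.

s ≈ 4.7e-25 M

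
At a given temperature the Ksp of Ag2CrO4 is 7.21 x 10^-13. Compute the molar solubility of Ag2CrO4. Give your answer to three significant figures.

Ag2CrO4(s) ⇌ 2 Ag^+(aq) + CrO4^2-(aq)
Ksp = [Ag^+]^2[CrO4^2-]
With molar solubility s: [Ag^+] = 2s, [CrO4^2-] = s.
So Ksp = (2s)^2 × s = 4s^3
s^3 = 7.21 x 10^-13 / 4, so s = 5.65 x 10^-5 M

5.65 x 10^-5 M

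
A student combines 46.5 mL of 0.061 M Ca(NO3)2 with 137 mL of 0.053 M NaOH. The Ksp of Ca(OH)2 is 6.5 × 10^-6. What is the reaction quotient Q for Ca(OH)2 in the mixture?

2.4 x 10^-5

Total volume = 46.5 + 137 = 183.5 mL.
[Ca^2+] = 6.1 x 10^-2 × (46.5/183.5) = 1.55 x 10^-2 M
[OH^-] = 5.3 × 10^-2 × (137/183.5) = 3.96 x 10^-2 M
Ca(OH)2(s) ⇌ Ca^2+(aq) + 2 OH^-(aq), so Q = [Ca^2+][OH^-]^2
Q = (1.55 × 10^-2)(3.96 x 10^-2)^2 = 2.4 x 10^-5
Q > Ksp, so Ca(OH)2 will precipitate.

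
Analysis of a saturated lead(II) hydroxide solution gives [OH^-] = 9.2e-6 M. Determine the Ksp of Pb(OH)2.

Pb(OH)2(s) ⇌ Pb^2+(aq) + 2 OH^-(aq)
Stoichiometry gives [Pb^2+] = (1/2)[OH^-] = 4.60 x 10^-6 M.
Ksp = [Pb^2+][OH^-]^2
Ksp = 4.60 × 10^-6 × (9.2 × 10^-6)^2 = 3.9 × 10^-16

Ksp = 3.9 × 10^-16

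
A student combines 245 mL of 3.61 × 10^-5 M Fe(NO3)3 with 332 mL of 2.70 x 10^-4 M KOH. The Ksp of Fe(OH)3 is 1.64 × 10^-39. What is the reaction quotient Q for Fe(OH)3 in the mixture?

Q = 5.75 × 10^-17

Total volume = 245 + 332 = 577 mL.
[Fe^3+] = 3.61 × 10^-5 × (245/577) = 1.533 × 10^-5 M
[OH^-] = 2.70 × 10^-4 × (332/577) = 1.554 × 10^-4 M
Fe(OH)3(s) ⇌ Fe^3+ + 3 OH^-, so Q = [Fe^3+][OH^-]^3
Q = (1.533 x 10^-5)(1.554 × 10^-4)^3 = 5.75 × 10^-17
Q > Ksp, so Fe(OH)3 will precipitate.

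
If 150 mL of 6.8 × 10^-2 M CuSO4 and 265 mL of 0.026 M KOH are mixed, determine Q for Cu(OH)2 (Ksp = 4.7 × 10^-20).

6.8 × 10^-6

Total volume = 150 + 265 = 415 mL.
[Cu^2+] = 6.8 × 10^-2 × (150/415) = 2.46 x 10^-2 M
[OH^-] = 2.6 × 10^-2 × (265/415) = 1.66 x 10^-2 M
Cu(OH)2(s) ⇌ Cu^2+(aq) + 2 OH^-(aq), so Q = [Cu^2+][OH^-]^2
Q = (2.46 x 10^-2)(1.66 × 10^-2)^2 = 6.8 × 10^-6
Q > Ksp, so Cu(OH)2 will precipitate.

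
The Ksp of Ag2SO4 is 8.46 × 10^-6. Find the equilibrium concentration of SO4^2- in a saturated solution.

Ag2SO4(s) ⇌ 2 Ag^+(aq) + SO4^2-(aq)
Ksp = [Ag^+]^2[SO4^2-]
Let s = molar solubility. Then [Ag^+] = 2s and [SO4^2-] = s.
Substituting: Ksp = (2s)^2s = 4s^3
s^3 = 8.46 × 10^-6 / 4, so s = 1.284 x 10^-2 M
[SO4^2-] = s = 1.28 x 10^-2 M

[SO4^2-] ≈ 1.28 × 10^-2 M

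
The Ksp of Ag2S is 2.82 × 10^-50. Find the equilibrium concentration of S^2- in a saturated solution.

[S^2-] ≈ 1.92 x 10^-17 M

Ag2S(s) ⇌ 2 Ag^+ + S^2-
Ksp = [Ag^+]^2[S^2-]
For each mole of Ag2S that dissolves: [Ag^+] = 2s, [S^2-] = s.
So Ksp = (2s)^2 × s = 4s^3
s = (2.82 × 10^-50 / 4)^(1/3) = 1.917 x 10^-17 M
[S^2-] = s = 1.92 × 10^-17 M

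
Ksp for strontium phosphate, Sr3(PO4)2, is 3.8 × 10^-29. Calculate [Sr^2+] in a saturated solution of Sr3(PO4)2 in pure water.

Sr3(PO4)2(s) <=> 3 Sr^2+ + 2 PO4^3-
Ksp = [Sr^2+]^3[PO4^3-]^2
Let s = molar solubility. Then [Sr^2+] = 3s and [PO4^3-] = 2s.
So Ksp = (3s)^3 × (2s)^2 = 108s^5
s^5 = 3.8 × 10^-29 / 108, so s = 8.11 × 10^-7 M
[Sr^2+] = 3s = 2.4 × 10^-6 M

2.4 x 10^-6 M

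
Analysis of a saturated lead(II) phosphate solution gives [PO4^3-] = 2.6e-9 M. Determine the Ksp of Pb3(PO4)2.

Ksp = 4.0e-43

Pb3(PO4)2(s) ⇌ 3 Pb^2+(aq) + 2 PO4^3-(aq)
Stoichiometry gives [Pb^2+] = (3/2)[PO4^3-] = 3.90 x 10^-9 M.
Ksp = [Pb^2+]^3[PO4^3-]^2
Ksp = (3.90 × 10^-9)^3 × (2.6 × 10^-9)^2 = 4.0 × 10^-43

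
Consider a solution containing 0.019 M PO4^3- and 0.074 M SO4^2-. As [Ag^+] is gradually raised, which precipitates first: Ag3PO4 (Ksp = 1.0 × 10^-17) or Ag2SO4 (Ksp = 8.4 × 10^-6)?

Ag3PO4

Each salt begins to precipitate when Q = Ksp, i.e. when [Ag^+] reaches its threshold.
For Ag3PO4: 1.0 × 10^-17 = 0.019 × [Ag^+]^3  ⇒  [Ag^+] = 8.1 × 10^-6 M.
For Ag2SO4: 8.4 × 10^-6 = 0.074 × [Ag^+]^2  ⇒  [Ag^+] = 1.1 x 10^-2 M.
The salt with the lower threshold [Ag^+] precipitates first: Ag3PO4.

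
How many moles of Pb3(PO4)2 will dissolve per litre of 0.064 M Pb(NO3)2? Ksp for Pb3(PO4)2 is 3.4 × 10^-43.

s ≈ 1.8e-20 M

Pb3(PO4)2(s) <=> 3 Pb^2+ + 2 PO4^3-
Ksp = [Pb^2+]^3[PO4^3-]^2
If s mol/L dissolves here, [Pb^2+] = 0.064 + 3s ≈ 0.064, [PO4^3-] = 2s (since Pb^2+ from Pb(NO3)2 dominates).
Ksp ≈ (0.064)^3 × (2s)^2
s = 1.8 × 10^-20 M
Check: 3s = 5.4 × 10^-20 ≪ 0.064, so the approximation is valid.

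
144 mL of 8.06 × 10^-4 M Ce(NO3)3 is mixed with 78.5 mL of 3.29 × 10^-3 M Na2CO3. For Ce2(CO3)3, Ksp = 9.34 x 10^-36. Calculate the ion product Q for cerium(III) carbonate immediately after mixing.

Q ≈ 4.26 x 10^-16

Total volume = 144 + 78.5 = 222.5 mL.
[Ce^3+] = 8.06 x 10^-4 × (144/222.5) = 5.216 x 10^-4 M
[CO3^2-] = 3.29 × 10^-3 × (78.5/222.5) = 1.161 x 10^-3 M
Ce2(CO3)3(s) <=> 2 Ce^3+(aq) + 3 CO3^2-(aq), so Q = [Ce^3+]^2[CO3^2-]^3
Q = (5.216 x 10^-4)^2(1.161 x 10^-3)^3 = 4.26 × 10^-16
Q > Ksp, so Ce2(CO3)3 will precipitate.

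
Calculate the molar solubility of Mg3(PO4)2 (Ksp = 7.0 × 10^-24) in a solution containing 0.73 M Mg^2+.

s = 2.1 × 10^-12 M

Mg3(PO4)2(s) ⇌ 3 Mg^2+(aq) + 2 PO4^3-(aq)
Ksp = [Mg^2+]^3[PO4^3-]^2
Let s = moles of Mg3(PO4)2 that dissolve per litre. [Mg^2+] = 0.73 + 3s ≈ 0.73, [PO4^3-] = 2s (Ksp is small, so little additional dissolves).
Ksp ≈ (0.73)^3 × (2s)^2
s = 2.1 x 10^-12 M
Check: 3s = 6.4 × 10^-12 ≪ 0.73, so the approximation is valid.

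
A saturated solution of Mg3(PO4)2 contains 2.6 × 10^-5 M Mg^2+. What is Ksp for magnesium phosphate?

Ksp ≈ 5.3 × 10^-24

Mg3(PO4)2(s) ⇌ 3 Mg^2+ + 2 PO4^3-
Stoichiometry gives [PO4^3-] = (2/3)[Mg^2+] = 1.73 × 10^-5 M.
Ksp = [Mg^2+]^3[PO4^3-]^2
Ksp = (2.6 × 10^-5)^3 × (1.73 × 10^-5)^2 = 5.3 × 10^-24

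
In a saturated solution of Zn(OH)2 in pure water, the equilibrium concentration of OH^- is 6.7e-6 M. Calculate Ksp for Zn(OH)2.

Zn(OH)2(s) ⇌ Zn^2+(aq) + 2 OH^-(aq)
Stoichiometry gives [Zn^2+] = (1/2)[OH^-] = 3.35 × 10^-6 M.
Ksp = [Zn^2+][OH^-]^2
Ksp = 3.35 × 10^-6 × (6.7 × 10^-6)^2 = 1.5 × 10^-16

Ksp = 1.5 x 10^-16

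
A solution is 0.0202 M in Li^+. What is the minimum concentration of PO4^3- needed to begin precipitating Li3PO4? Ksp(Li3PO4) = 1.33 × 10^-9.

Li3PO4(s) <=> 3 Li^+ + PO4^3-
Ksp = [Li^+]^3[PO4^3-]
Precipitation begins when Q = Ksp. With [Li^+] = 0.0202 M:
1.33 × 10^-9 = (0.0202)^3 × [PO4^3-]
[PO4^3-] = (1.33 × 10^-9 / 8.242 × 10^-6) = 1.61 × 10^-4 M

[PO4^3-] ≈ 1.61 x 10^-4 M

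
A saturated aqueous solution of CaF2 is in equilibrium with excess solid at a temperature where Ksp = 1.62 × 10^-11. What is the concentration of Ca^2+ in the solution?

[Ca^2+] = 1.59 x 10^-4 M

CaF2(s) ⇌ Ca^2+ + 2 F^-
Ksp = [Ca^2+][F^-]^2
For each mole of CaF2 that dissolves: [Ca^2+] = s, [F^-] = 2s.
So Ksp = s × (2s)^2 = 4s^3
s^3 = 1.62 × 10^-11 / 4, so s = 1.594 × 10^-4 M
[Ca^2+] = s = 1.59 x 10^-4 M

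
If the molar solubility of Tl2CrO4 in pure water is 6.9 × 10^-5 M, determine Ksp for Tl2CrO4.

Tl2CrO4(s) <=> 2 Tl^+ + CrO4^2-
With molar solubility s: [Tl^+] = 2s, [CrO4^2-] = s.
Ksp = [Tl^+]^2[CrO4^2-]
Ksp = (2s)^2s = 4s^3
Ksp = 4 × (6.9 × 10^-5)^3 = 1.3 × 10^-12

Ksp ≈ 1.3 × 10^-12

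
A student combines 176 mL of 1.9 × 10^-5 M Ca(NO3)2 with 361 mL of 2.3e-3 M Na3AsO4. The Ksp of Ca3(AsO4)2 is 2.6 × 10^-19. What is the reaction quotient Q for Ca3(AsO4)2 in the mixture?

Total volume = 176 + 361 = 537 mL.
[Ca^2+] = 1.9 × 10^-5 × (176/537) = 6.23 × 10^-6 M
[AsO4^3-] = 2.3 x 10^-3 × (361/537) = 1.55 x 10^-3 M
Ca3(AsO4)2(s) <=> 3 Ca^2+ + 2 AsO4^3-, so Q = [Ca^2+]^3[AsO4^3-]^2
Q = (6.23 x 10^-6)^3(1.55 × 10^-3)^2 = 5.8 x 10^-22
Q < Ksp, so no precipitate of Ca3(AsO4)2 forms.

Q = 5.8e-22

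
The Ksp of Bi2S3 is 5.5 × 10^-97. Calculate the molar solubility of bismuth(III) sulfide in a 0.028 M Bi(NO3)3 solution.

Bi2S3(s) ⇌ 2 Bi^3+ + 3 S^2-
Ksp = [Bi^3+]^2[S^2-]^3
If s mol/L dissolves here, [Bi^3+] = 0.028 + 2s ≈ 0.028, [S^2-] = 3s (common-ion effect: Bi^3+ is already 0.028 M).
Ksp ≈ (0.028)^2 × (3s)^3
s = 3.0 x 10^-32 M
Check: 2s = 5.9 × 10^-32 ≪ 0.028, so the approximation is valid.

3.0 x 10^-32 M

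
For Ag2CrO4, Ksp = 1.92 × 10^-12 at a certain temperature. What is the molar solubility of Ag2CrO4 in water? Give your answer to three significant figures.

Ag2CrO4(s) ⇌ 2 Ag^+(aq) + CrO4^2-(aq)
Ksp = [Ag^+]^2[CrO4^2-]
For each mole of Ag2CrO4 that dissolves: [Ag^+] = 2s, [CrO4^2-] = s.
Substituting: Ksp = (2s)^2s = 4s^3
s^3 = 1.92 × 10^-12 / 4, so s = 7.83 x 10^-5 M

s ≈ 7.83 × 10^-5 M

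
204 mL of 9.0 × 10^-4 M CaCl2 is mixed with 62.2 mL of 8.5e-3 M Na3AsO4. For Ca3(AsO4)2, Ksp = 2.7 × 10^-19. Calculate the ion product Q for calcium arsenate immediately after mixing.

Q ≈ 1.3 × 10^-15

Total volume = 204 + 62.2 = 266.2 mL.
[Ca^2+] = 9.0 x 10^-4 × (204/266.2) = 6.90 × 10^-4 M
[AsO4^3-] = 8.5 × 10^-3 × (62.2/266.2) = 1.99 × 10^-3 M
Ca3(AsO4)2(s) ⇌ 3 Ca^2+ + 2 AsO4^3-, so Q = [Ca^2+]^3[AsO4^3-]^2
Q = (6.90 x 10^-4)^3(1.99 × 10^-3)^2 = 1.3 x 10^-15
Q > Ksp, so Ca3(AsO4)2 will precipitate.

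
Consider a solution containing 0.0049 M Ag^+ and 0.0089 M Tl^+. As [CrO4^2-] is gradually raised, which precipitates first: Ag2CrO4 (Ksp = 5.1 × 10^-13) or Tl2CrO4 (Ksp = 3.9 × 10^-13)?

Each salt begins to precipitate when Q = Ksp, i.e. when [CrO4^2-] reaches its threshold.
For Ag2CrO4: 5.1 × 10^-13 = (0.0049)^2 × [CrO4^2-]  ⇒  [CrO4^2-] = 2.1 × 10^-8 M.
For Tl2CrO4: 3.9 × 10^-13 = (0.0089)^2 × [CrO4^2-]  ⇒  [CrO4^2-] = 4.9 × 10^-9 M.
The salt with the lower threshold [CrO4^2-] precipitates first: Tl2CrO4.

Tl2CrO4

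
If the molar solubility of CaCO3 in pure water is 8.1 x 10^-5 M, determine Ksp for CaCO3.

CaCO3(s) <=> Ca^2+ + CO3^2-
Let s = molar solubility. Then [Ca^2+] = s and [CO3^2-] = s.
Ksp = [Ca^2+][CO3^2-]
Ksp = s × s = s^2
With s = 8.1 × 10^-5: Ksp = 6.6 × 10^-9

Ksp ≈ 6.6 × 10^-9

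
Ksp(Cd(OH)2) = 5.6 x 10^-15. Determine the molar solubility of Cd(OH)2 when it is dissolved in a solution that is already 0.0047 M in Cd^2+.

s ≈ 5.5 × 10^-7 M

Cd(OH)2(s) ⇌ Cd^2+ + 2 OH^-
Ksp = [Cd^2+][OH^-]^2
If s mol/L dissolves here, [Cd^2+] = 0.0047 + s ≈ 0.0047, [OH^-] = 2s (since the Cd^2+ already present dominates).
Ksp ≈ 0.0047 × (2s)^2
s = 5.5 × 10^-7 M
Check: s = 5.5 × 10^-7 ≪ 0.0047, so the approximation is valid.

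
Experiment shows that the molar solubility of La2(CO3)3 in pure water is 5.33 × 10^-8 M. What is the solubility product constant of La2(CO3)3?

La2(CO3)3(s) ⇌ 2 La^3+(aq) + 3 CO3^2-(aq)
For each mole of La2(CO3)3 that dissolves: [La^3+] = 2s, [CO3^2-] = 3s.
Ksp = [La^3+]^2[CO3^2-]^3
Ksp = (2s)^2(3s)^3 = 108s^5
With s = 5.33 × 10^-8: Ksp = 4.65 × 10^-35

Ksp ≈ 4.65 x 10^-35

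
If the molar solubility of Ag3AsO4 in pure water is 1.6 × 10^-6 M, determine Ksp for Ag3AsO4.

Ksp = 1.8 × 10^-22

Ag3AsO4(s) ⇌ 3 Ag^+(aq) + AsO4^3-(aq)
If s mol/L of Ag3AsO4 dissolves, [Ag^+] = 3s and [AsO4^3-] = s.
Ksp = [Ag^+]^3[AsO4^3-]
Ksp = (3s)^3s = 27s^4
Ksp = 27 × (1.6 x 10^-6)^4 = 1.8 x 10^-22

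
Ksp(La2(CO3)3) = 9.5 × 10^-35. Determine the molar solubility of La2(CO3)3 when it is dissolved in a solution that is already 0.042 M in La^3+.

s = 1.3 × 10^-11 M

La2(CO3)3(s) <=> 2 La^3+(aq) + 3 CO3^2-(aq)
Ksp = [La^3+]^2[CO3^2-]^3
If s mol/L dissolves here, [La^3+] = 0.042 + 2s ≈ 0.042, [CO3^2-] = 3s (Ksp is small, so little additional dissolves).
Ksp ≈ (0.042)^2 × (3s)^3
s = 1.3 × 10^-11 M
Check: 2s = 2.5 × 10^-11 ≪ 0.042, so the approximation is valid.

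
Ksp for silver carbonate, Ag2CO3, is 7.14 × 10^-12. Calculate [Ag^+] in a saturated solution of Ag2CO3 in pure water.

Ag2CO3(s) ⇌ 2 Ag^+ + CO3^2-
Ksp = [Ag^+]^2[CO3^2-]
For each mole of Ag2CO3 that dissolves: [Ag^+] = 2s, [CO3^2-] = s.
So Ksp = (2s)^2 × s = 4s^3
Solving, s = (7.14 × 10^-12/4)^(1/3) = 1.213 × 10^-4 M
[Ag^+] = 2s = 2.43 x 10^-4 M

[Ag^+] = 2.43e-4 M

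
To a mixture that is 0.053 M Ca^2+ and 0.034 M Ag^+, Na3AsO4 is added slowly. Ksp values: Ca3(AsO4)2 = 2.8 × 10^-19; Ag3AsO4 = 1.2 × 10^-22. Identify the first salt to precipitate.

Ag3AsO4

Precipitation of each salt starts when its ion product equals its Ksp.
For Ca3(AsO4)2: 2.8 × 10^-19 = (0.053)^3 × [AsO4^3-]^2  ⇒  [AsO4^3-] = 4.3 x 10^-8 M.
For Ag3AsO4: 1.2 × 10^-22 = (0.034)^3 × [AsO4^3-]  ⇒  [AsO4^3-] = 3.1 × 10^-18 M.
The salt with the lower threshold [AsO4^3-] precipitates first: Ag3AsO4.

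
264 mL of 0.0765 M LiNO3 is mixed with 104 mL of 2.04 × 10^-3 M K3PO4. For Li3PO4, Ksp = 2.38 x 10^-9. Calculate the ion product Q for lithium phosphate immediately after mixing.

Q ≈ 9.53 × 10^-8

Total volume = 264 + 104 = 368 mL.
[Li^+] = 7.65 × 10^-2 × (264/368) = 5.488 × 10^-2 M
[PO4^3-] = 2.04 x 10^-3 × (104/368) = 5.765 × 10^-4 M
Li3PO4(s) ⇌ 3 Li^+ + PO4^3-, so Q = [Li^+]^3[PO4^3-]
Q = (5.488 × 10^-2)^3(5.765 x 10^-4) = 9.53 × 10^-8
Q > Ksp, so Li3PO4 will precipitate.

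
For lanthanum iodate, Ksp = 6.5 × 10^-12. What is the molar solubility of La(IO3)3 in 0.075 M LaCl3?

La(IO3)3(s) <=> La^3+ + 3 IO3^-
Ksp = [La^3+][IO3^-]^3
Let s = moles of La(IO3)3 that dissolve per litre. [La^3+] = 0.075 + s ≈ 0.075, [IO3^-] = 3s (common-ion effect: La^3+ is already 0.075 M).
Ksp ≈ 0.075 × (3s)^3
s = 1.5 × 10^-4 M
Check: s = 1.5 x 10^-4 ≪ 0.075, so the approximation is valid.

s = 1.5 × 10^-4 M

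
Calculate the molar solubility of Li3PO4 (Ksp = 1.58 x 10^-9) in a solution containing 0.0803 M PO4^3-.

Li3PO4(s) ⇌ 3 Li^+(aq) + PO4^3-(aq)
Ksp = [Li^+]^3[PO4^3-]
If s mol/L dissolves here, [Li^+] = 3s, [PO4^3-] = 0.0803 + s ≈ 0.0803 (common-ion effect: PO4^3- is already 0.0803 M).
Ksp ≈ (3s)^3 × 0.0803
s = 9.00 x 10^-4 M
Check: s = 9.0 × 10^-4 ≪ 0.0803, so the approximation is valid.

s = 9.00 x 10^-4 M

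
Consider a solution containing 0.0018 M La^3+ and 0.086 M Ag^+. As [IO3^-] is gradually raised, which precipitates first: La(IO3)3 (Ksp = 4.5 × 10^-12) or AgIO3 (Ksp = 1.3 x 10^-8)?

Precipitation of each salt starts when its ion product equals its Ksp.
For La(IO3)3: 4.5 × 10^-12 = 0.0018 × [IO3^-]^3  ⇒  [IO3^-] = 1.4 × 10^-3 M.
For AgIO3: 1.3 x 10^-8 = 0.086 × [IO3^-]  ⇒  [IO3^-] = 1.5 × 10^-7 M.
The salt with the lower threshold [IO3^-] precipitates first: AgIO3.

AgIO3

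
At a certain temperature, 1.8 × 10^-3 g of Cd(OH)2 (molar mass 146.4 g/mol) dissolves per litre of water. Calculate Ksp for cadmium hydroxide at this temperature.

Ksp ≈ 7.4 x 10^-15

Molar solubility s = (1.8 × 10^-3 g/L) / (146.4 g/mol) = 1.23 x 10^-5 M.
Cd(OH)2(s) ⇌ Cd^2+ + 2 OH^-
Let s = molar solubility. Then [Cd^2+] = s and [OH^-] = 2s.
Ksp = [Cd^2+][OH^-]^2
Ksp = s(2s)^2 = 4s^3
With s = 1.23 × 10^-5: Ksp = 7.4 × 10^-15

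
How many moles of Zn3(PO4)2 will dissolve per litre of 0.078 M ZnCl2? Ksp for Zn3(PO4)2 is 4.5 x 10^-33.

Zn3(PO4)2(s) <=> 3 Zn^2+ + 2 PO4^3-
Ksp = [Zn^2+]^3[PO4^3-]^2
Let s be the molar solubility in this solution. [Zn^2+] = 0.078 + 3s ≈ 0.078, [PO4^3-] = 2s (since Zn^2+ from ZnCl2 dominates).
Ksp ≈ (0.078)^3 × (2s)^2
s = 1.5 × 10^-15 M
Check: 3s = 4.6 × 10^-15 ≪ 0.078, so the approximation is valid.

s = 1.5 × 10^-15 M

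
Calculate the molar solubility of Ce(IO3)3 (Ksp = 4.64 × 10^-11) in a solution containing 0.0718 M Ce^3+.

Ce(IO3)3(s) <=> Ce^3+(aq) + 3 IO3^-(aq)
Ksp = [Ce^3+][IO3^-]^3
Let s = moles of Ce(IO3)3 that dissolve per litre. [Ce^3+] = 0.0718 + s ≈ 0.0718, [IO3^-] = 3s (Ksp is small, so little additional dissolves).
Ksp ≈ 0.0718 × (3s)^3
s = 2.88 x 10^-4 M
Check: s = 2.9 × 10^-4 ≪ 0.0718, so the approximation is valid.

s ≈ 2.88e-4 M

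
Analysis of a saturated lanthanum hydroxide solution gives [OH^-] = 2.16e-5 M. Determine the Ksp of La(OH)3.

7.26e-20

La(OH)3(s) ⇌ La^3+ + 3 OH^-
Stoichiometry gives [La^3+] = (1/3)[OH^-] = 7.200 x 10^-6 M.
Ksp = [La^3+][OH^-]^3
Ksp = 7.200 × 10^-6 × (2.16 × 10^-5)^3 = 7.26 × 10^-20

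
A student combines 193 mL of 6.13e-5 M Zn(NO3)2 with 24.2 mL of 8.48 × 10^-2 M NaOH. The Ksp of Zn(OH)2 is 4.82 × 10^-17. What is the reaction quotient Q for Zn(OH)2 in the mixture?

Q = 4.86 × 10^-9

Total volume = 193 + 24.2 = 217.2 mL.
[Zn^2+] = 6.13 x 10^-5 × (193/217.2) = 5.447 x 10^-5 M
[OH^-] = 8.48 × 10^-2 × (24.2/217.2) = 9.448 x 10^-3 M
Zn(OH)2(s) <=> Zn^2+(aq) + 2 OH^-(aq), so Q = [Zn^2+][OH^-]^2
Q = (5.447 × 10^-5)(9.448 × 10^-3)^2 = 4.86 x 10^-9
Q > Ksp, so Zn(OH)2 will precipitate.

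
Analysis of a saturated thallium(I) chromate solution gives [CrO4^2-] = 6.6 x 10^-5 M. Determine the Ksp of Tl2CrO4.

Ksp = 1.1e-12

Tl2CrO4(s) <=> 2 Tl^+ + CrO4^2-
Stoichiometry gives [Tl^+] = (2/1)[CrO4^2-] = 1.32 x 10^-4 M.
Ksp = [Tl^+]^2[CrO4^2-]
Ksp = (1.32 × 10^-4)^2 × 6.6 x 10^-5 = 1.1 × 10^-12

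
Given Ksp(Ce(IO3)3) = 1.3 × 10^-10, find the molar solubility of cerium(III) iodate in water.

s = 1.5 x 10^-3 M

Ce(IO3)3(s) ⇌ Ce^3+(aq) + 3 IO3^-(aq)
Ksp = [Ce^3+][IO3^-]^3
With molar solubility s: [Ce^3+] = s, [IO3^-] = 3s.
So Ksp = s × (3s)^3 = 27s^4
Solving, s = (1.3 × 10^-10/27)^(1/4) = 1.5 × 10^-3 M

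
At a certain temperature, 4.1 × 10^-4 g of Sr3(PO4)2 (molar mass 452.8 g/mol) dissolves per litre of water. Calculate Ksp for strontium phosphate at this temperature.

Ksp ≈ 6.6 × 10^-29

Molar solubility s = (4.1 × 10^-4 g/L) / (452.8 g/mol) = 9.05 × 10^-7 M.
Sr3(PO4)2(s) <=> 3 Sr^2+ + 2 PO4^3-
With molar solubility s: [Sr^2+] = 3s, [PO4^3-] = 2s.
Ksp = [Sr^2+]^3[PO4^3-]^2
So Ksp = (3s)^3 × (2s)^2 = 108s^5
Ksp = 108 × (9.05 × 10^-7)^5 = 6.6 × 10^-29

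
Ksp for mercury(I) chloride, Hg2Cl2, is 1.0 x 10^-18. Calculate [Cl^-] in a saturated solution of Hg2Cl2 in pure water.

Hg2Cl2(s) ⇌ Hg2^2+(aq) + 2 Cl^-(aq)
Ksp = [Hg2^2+][Cl^-]^2
With molar solubility s: [Hg2^2+] = s, [Cl^-] = 2s.
So Ksp = s × (2s)^2 = 4s^3
s = (1.0 x 10^-18 / 4)^(1/3) = 6.30 × 10^-7 M
[Cl^-] = 2s = 1.3 × 10^-6 M

1.3 × 10^-6 M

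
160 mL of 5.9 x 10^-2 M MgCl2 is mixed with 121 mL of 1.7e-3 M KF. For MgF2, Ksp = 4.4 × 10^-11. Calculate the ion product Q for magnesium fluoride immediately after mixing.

Total volume = 160 + 121 = 281 mL.
[Mg^2+] = 5.9 × 10^-2 × (160/281) = 3.36 × 10^-2 M
[F^-] = 1.7 × 10^-3 × (121/281) = 7.32 × 10^-4 M
MgF2(s) <=> Mg^2+ + 2 F^-, so Q = [Mg^2+][F^-]^2
Q = (3.36 x 10^-2)(7.32 × 10^-4)^2 = 1.8 × 10^-8
Q > Ksp, so MgF2 will precipitate.

Q ≈ 1.8e-8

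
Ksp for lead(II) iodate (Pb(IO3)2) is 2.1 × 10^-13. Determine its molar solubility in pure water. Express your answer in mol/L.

Pb(IO3)2(s) ⇌ Pb^2+(aq) + 2 IO3^-(aq)
Ksp = [Pb^2+][IO3^-]^2
If s mol/L of Pb(IO3)2 dissolves, [Pb^2+] = s and [IO3^-] = 2s.
Substituting: Ksp = s(2s)^2 = 4s^3
s^3 = 2.1 × 10^-13 / 4, so s = 3.7 × 10^-5 M

s ≈ 3.7 × 10^-5 M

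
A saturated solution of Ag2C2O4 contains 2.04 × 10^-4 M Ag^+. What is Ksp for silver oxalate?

Ag2C2O4(s) ⇌ 2 Ag^+(aq) + C2O4^2-(aq)
Stoichiometry gives [C2O4^2-] = (1/2)[Ag^+] = 1.020 × 10^-4 M.
Ksp = [Ag^+]^2[C2O4^2-]
Ksp = (2.04 x 10^-4)^2 × 1.020 × 10^-4 = 4.24 × 10^-12

4.24e-12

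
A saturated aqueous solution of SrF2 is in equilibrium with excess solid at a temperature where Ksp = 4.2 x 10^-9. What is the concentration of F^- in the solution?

SrF2(s) <=> Sr^2+ + 2 F^-
Ksp = [Sr^2+][F^-]^2
For each mole of SrF2 that dissolves: [Sr^2+] = s, [F^-] = 2s.
So Ksp = s × (2s)^2 = 4s^3
s = (4.2 x 10^-9 / 4)^(1/3) = 1.02 × 10^-3 M
[F^-] = 2s = 2.0 x 10^-3 M

2.0 × 10^-3 M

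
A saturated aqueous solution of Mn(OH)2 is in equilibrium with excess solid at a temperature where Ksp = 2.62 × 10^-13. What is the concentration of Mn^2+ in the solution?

4.03e-5 M

Mn(OH)2(s) <=> Mn^2+(aq) + 2 OH^-(aq)
Ksp = [Mn^2+][OH^-]^2
With molar solubility s: [Mn^2+] = s, [OH^-] = 2s.
Substituting: Ksp = s(2s)^2 = 4s^3
s = (2.62 × 10^-13 / 4)^(1/3) = 4.031 x 10^-5 M
[Mn^2+] = s = 4.03 x 10^-5 M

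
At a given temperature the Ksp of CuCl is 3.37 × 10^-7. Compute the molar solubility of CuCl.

s ≈ 5.81 × 10^-4 M

CuCl(s) ⇌ Cu^+(aq) + Cl^-(aq)
Ksp = [Cu^+][Cl^-]
For each mole of CuCl that dissolves: [Cu^+] = s, [Cl^-] = s.
Ksp = s × s = s^2
s = (3.37 × 10^-7)^(1/2) = 5.81 × 10^-4 M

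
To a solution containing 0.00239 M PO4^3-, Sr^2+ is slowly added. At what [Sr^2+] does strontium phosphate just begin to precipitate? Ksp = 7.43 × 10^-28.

[Sr^2+] ≈ 5.07 × 10^-8 M

Sr3(PO4)2(s) <=> 3 Sr^2+(aq) + 2 PO4^3-(aq)
Ksp = [Sr^2+]^3[PO4^3-]^2
Precipitation begins when Q = Ksp. With [PO4^3-] = 0.00239 M:
7.43 × 10^-28 = (0.00239)^2 × [Sr^2+]^3
[Sr^2+] = (7.43 × 10^-28 / 5.712 × 10^-6)^(1/3) = 5.07 x 10^-8 M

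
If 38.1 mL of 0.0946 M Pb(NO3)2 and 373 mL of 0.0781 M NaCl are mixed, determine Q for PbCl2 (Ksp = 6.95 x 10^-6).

4.40 × 10^-5

Total volume = 38.1 + 373 = 411.1 mL.
[Pb^2+] = 9.46 × 10^-2 × (38.1/411.1) = 8.767 × 10^-3 M
[Cl^-] = 7.81 x 10^-2 × (373/411.1) = 7.086 × 10^-2 M
PbCl2(s) <=> Pb^2+ + 2 Cl^-, so Q = [Pb^2+][Cl^-]^2
Q = (8.767 × 10^-3)(7.086 × 10^-2)^2 = 4.40 × 10^-5
Q > Ksp, so PbCl2 will precipitate.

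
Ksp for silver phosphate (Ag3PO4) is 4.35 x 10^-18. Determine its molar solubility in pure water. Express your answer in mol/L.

2.00e-5 M

Ag3PO4(s) ⇌ 3 Ag^+ + PO4^3-
Ksp = [Ag^+]^3[PO4^3-]
With molar solubility s: [Ag^+] = 3s, [PO4^3-] = s.
So Ksp = (3s)^3 × s = 27s^4
Solving, s = (4.35 x 10^-18/27)^(1/4) = 2.00 x 10^-5 M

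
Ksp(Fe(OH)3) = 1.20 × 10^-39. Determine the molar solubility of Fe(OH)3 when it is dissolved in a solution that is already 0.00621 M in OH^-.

5.01 × 10^-33 M

Fe(OH)3(s) ⇌ Fe^3+(aq) + 3 OH^-(aq)
Ksp = [Fe^3+][OH^-]^3
Let s be the molar solubility in this solution. [Fe^3+] = s, [OH^-] = 0.00621 + 3s ≈ 0.00621 (since the OH^- already present dominates).
Ksp ≈ s × (0.00621)^3
s = 5.01 × 10^-33 M
Check: 3s = 1.5 × 10^-32 ≪ 0.00621, so the approximation is valid.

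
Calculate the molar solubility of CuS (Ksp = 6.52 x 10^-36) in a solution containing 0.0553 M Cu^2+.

CuS(s) <=> Cu^2+ + S^2-
Ksp = [Cu^2+][S^2-]
Let s = moles of CuS that dissolve per litre. [Cu^2+] = 0.0553 + s ≈ 0.0553, [S^2-] = s (Ksp is small, so little additional dissolves).
Ksp ≈ 0.0553 × s
s = 1.18 x 10^-34 M
Check: s = 1.2 x 10^-34 ≪ 0.0553, so the approximation is valid.

s = 1.18e-34 M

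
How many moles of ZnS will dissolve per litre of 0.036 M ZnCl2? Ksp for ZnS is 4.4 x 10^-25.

1.2 × 10^-23 M

ZnS(s) <=> Zn^2+ + S^2-
Ksp = [Zn^2+][S^2-]
Let s be the molar solubility in this solution. [Zn^2+] = 0.036 + s ≈ 0.036, [S^2-] = s (since Zn^2+ from ZnCl2 dominates).
Ksp ≈ 0.036 × s
s = 1.2 x 10^-23 M
Check: s = 1.2 × 10^-23 ≪ 0.036, so the approximation is valid.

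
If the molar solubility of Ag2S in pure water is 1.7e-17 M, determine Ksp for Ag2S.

Ksp ≈ 2.0e-50

Ag2S(s) <=> 2 Ag^+(aq) + S^2-(aq)
With molar solubility s: [Ag^+] = 2s, [S^2-] = s.
Ksp = [Ag^+]^2[S^2-]
So Ksp = (2s)^2 × s = 4s^3
Ksp = 4 × (1.7 × 10^-17)^3 = 2.0 × 10^-50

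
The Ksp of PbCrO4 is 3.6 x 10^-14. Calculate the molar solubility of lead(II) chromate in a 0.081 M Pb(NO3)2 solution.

PbCrO4(s) ⇌ Pb^2+(aq) + CrO4^2-(aq)
Ksp = [Pb^2+][CrO4^2-]
If s mol/L dissolves here, [Pb^2+] = 0.081 + s ≈ 0.081, [CrO4^2-] = s (since Pb^2+ from Pb(NO3)2 dominates).
Ksp ≈ 0.081 × s
s = 4.4 × 10^-13 M
Check: s = 4.4 x 10^-13 ≪ 0.081, so the approximation is valid.

s ≈ 4.4 x 10^-13 M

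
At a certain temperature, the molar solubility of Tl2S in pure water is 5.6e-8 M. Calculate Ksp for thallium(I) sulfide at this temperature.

Tl2S(s) <=> 2 Tl^+(aq) + S^2-(aq)
For each mole of Tl2S that dissolves: [Tl^+] = 2s, [S^2-] = s.
Ksp = [Tl^+]^2[S^2-]
So Ksp = (2s)^2 × s = 4s^3
Ksp = 4 × (5.6 × 10^-8)^3 = 7.0 × 10^-22

7.0e-22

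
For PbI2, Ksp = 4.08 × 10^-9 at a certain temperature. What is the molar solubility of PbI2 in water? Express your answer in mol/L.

PbI2(s) ⇌ Pb^2+(aq) + 2 I^-(aq)
Ksp = [Pb^2+][I^-]^2
If s mol/L of PbI2 dissolves, [Pb^2+] = s and [I^-] = 2s.
Substituting: Ksp = s(2s)^2 = 4s^3
s^3 = 4.08 × 10^-9 / 4, so s = 1.01 x 10^-3 M

s ≈ 1.01 x 10^-3 M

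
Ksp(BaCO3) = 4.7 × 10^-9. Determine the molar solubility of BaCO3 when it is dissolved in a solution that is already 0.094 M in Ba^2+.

s = 5.0e-8 M

BaCO3(s) <=> Ba^2+ + CO3^2-
Ksp = [Ba^2+][CO3^2-]
Let s be the molar solubility in this solution. [Ba^2+] = 0.094 + s ≈ 0.094, [CO3^2-] = s (Ksp is small, so little additional dissolves).
Ksp ≈ 0.094 × s
s = 5.0 × 10^-8 M
Check: s = 5.0 × 10^-8 ≪ 0.094, so the approximation is valid.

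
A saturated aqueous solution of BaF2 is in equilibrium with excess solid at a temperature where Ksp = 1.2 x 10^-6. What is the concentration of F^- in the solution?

BaF2(s) ⇌ Ba^2+ + 2 F^-
Ksp = [Ba^2+][F^-]^2
For each mole of BaF2 that dissolves: [Ba^2+] = s, [F^-] = 2s.
Substituting: Ksp = s(2s)^2 = 4s^3
s = (1.2 x 10^-6 / 4)^(1/3) = 6.69 x 10^-3 M
[F^-] = 2s = 1.3 × 10^-2 M

[F^-] = 0.013 M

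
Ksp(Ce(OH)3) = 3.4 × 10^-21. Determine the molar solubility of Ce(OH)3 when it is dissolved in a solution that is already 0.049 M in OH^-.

2.9 x 10^-17 M

Ce(OH)3(s) <=> Ce^3+(aq) + 3 OH^-(aq)
Ksp = [Ce^3+][OH^-]^3
Let s = moles of Ce(OH)3 that dissolve per litre. [Ce^3+] = s, [OH^-] = 0.049 + 3s ≈ 0.049 (Ksp is small, so little additional dissolves).
Ksp ≈ s × (0.049)^3
s = 2.9 × 10^-17 M
Check: 3s = 8.7 × 10^-17 ≪ 0.049, so the approximation is valid.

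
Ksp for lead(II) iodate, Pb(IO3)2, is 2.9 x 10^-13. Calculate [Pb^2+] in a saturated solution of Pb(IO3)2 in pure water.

Pb(IO3)2(s) <=> Pb^2+(aq) + 2 IO3^-(aq)
Ksp = [Pb^2+][IO3^-]^2
Let s = molar solubility. Then [Pb^2+] = s and [IO3^-] = 2s.
So Ksp = s × (2s)^2 = 4s^3
Solving, s = (2.9 x 10^-13/4)^(1/3) = 4.17 × 10^-5 M
[Pb^2+] = s = 4.2 × 10^-5 M

[Pb^2+] = 4.2 × 10^-5 M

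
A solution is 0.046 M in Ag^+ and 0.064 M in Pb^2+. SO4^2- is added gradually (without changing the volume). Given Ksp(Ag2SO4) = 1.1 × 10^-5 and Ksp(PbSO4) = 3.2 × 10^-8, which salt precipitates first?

Each salt begins to precipitate when Q = Ksp, i.e. when [SO4^2-] reaches its threshold.
For Ag2SO4: 1.1 × 10^-5 = (0.046)^2 × [SO4^2-]  ⇒  [SO4^2-] = 5.2 x 10^-3 M.
For PbSO4: 3.2 × 10^-8 = 0.064 × [SO4^2-]  ⇒  [SO4^2-] = 5.0 x 10^-7 M.
The salt with the lower threshold [SO4^2-] precipitates first: PbSO4.

PbSO4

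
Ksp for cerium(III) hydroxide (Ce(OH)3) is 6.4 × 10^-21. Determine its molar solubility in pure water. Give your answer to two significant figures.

Ce(OH)3(s) ⇌ Ce^3+(aq) + 3 OH^-(aq)
Ksp = [Ce^3+][OH^-]^3
For each mole of Ce(OH)3 that dissolves: [Ce^3+] = s, [OH^-] = 3s.
Ksp = s(3s)^3 = 27s^4
s = (6.4 × 10^-21 / 27)^(1/4) = 3.9 × 10^-6 M

s ≈ 3.9e-6 M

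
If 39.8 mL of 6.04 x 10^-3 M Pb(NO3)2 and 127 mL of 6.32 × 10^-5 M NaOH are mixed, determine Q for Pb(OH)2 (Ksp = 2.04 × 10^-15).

3.34 x 10^-12

Total volume = 39.8 + 127 = 166.8 mL.
[Pb^2+] = 6.04 × 10^-3 × (39.8/166.8) = 1.441 x 10^-3 M
[OH^-] = 6.32 × 10^-5 × (127/166.8) = 4.812 × 10^-5 M
Pb(OH)2(s) ⇌ Pb^2+ + 2 OH^-, so Q = [Pb^2+][OH^-]^2
Q = (1.441 × 10^-3)(4.812 x 10^-5)^2 = 3.34 × 10^-12
Q > Ksp, so Pb(OH)2 will precipitate.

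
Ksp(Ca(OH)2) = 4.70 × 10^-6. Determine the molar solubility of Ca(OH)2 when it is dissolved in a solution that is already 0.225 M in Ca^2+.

Ca(OH)2(s) ⇌ Ca^2+ + 2 OH^-
Ksp = [Ca^2+][OH^-]^2
Let s = moles of Ca(OH)2 that dissolve per litre. [Ca^2+] = 0.225 + s ≈ 0.225, [OH^-] = 2s (since the Ca^2+ already present dominates).
Ksp ≈ 0.225 × (2s)^2
s = 2.29 x 10^-3 M
Check: s = 2.3 × 10^-3 ≪ 0.225, so the approximation is valid.

s ≈ 2.29e-3 M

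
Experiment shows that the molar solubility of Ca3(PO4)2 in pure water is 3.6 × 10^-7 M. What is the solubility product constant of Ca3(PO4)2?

Ca3(PO4)2(s) ⇌ 3 Ca^2+(aq) + 2 PO4^3-(aq)
If s mol/L of Ca3(PO4)2 dissolves, [Ca^2+] = 3s and [PO4^3-] = 2s.
Ksp = [Ca^2+]^3[PO4^3-]^2
Ksp = (3s)^3(2s)^2 = 108s^5
With s = 3.6 × 10^-7: Ksp = 6.5 × 10^-31

6.5e-31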